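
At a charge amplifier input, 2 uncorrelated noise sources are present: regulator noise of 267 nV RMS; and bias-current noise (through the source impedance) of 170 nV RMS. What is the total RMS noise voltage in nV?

317 nV

Uncorrelated sources add in power (mean-square): V_tot = √(ΣV_i²)
V_tot = √[(2.67×10⁻⁷)² + (1.70×10⁻⁷)²] = 3.17×10⁻⁷ V = 317 nV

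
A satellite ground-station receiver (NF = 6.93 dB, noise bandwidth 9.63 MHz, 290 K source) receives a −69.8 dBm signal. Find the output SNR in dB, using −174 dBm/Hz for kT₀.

Noise floor: N = −174 + 10 log₁₀(B) + NF
10 log₁₀(9.63×10⁶) = 69.84 dB
N = −174 + 69.84 + 6.93 = −97.23 dBm
SNR = P_sig − N = −69.8 − (−97.23) = 27.43 dB → 27.4 dB

27.4 dB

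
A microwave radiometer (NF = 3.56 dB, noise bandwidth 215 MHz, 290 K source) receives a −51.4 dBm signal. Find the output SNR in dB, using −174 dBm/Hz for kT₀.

35.7 dB

Noise floor: N = −174 + 10 log₁₀(B) + NF
10 log₁₀(2.15×10⁸) = 83.32 dB
N = −174 + 83.32 + 3.56 = −87.12 dBm
SNR = P_sig − N = −51.4 − (−87.12) = 35.72 dB → 35.7 dB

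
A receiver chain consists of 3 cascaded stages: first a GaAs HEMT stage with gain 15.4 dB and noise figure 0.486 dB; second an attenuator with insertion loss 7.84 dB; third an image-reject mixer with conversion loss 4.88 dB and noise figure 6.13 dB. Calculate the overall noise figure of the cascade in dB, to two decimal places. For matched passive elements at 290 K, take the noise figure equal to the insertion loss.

Convert to linear (a loss of L dB is a gain of −L dB): F_i = 10^(NF_i/10), G_i = 10^(G_i,dB/10)
  Stage 1: F_1 = 10^(0.486/10) = 1.118, G_1 = 10^(15.4/10) = 34.67
  Stage 2: F_2 = 10^(7.84/10) = 6.081, G_2 = 10^(−7.84/10) = 0.1644
  Stage 3: F_3 = 10^(6.13/10) = 4.102, G_3 = 10^(−4.88/10) = 0.3251
Friis cascade:
  F = 1.118 + (6.081 − 1)/34.67 + (4.102 − 1)/5.702 = 1.809
NF = 10 log₁₀(1.809) = 2.57 dB

2.57 dB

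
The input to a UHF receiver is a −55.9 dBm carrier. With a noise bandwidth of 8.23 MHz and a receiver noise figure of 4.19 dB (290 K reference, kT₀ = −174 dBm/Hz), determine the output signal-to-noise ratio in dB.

Noise floor: N = −174 + 10 log₁₀(B) + NF
10 log₁₀(8.23×10⁶) = 69.15 dB
N = −174 + 69.15 + 4.19 = −100.66 dBm
SNR = P_sig − N = −55.9 − (−100.66) = 44.76 dB → 44.8 dB

44.8 dB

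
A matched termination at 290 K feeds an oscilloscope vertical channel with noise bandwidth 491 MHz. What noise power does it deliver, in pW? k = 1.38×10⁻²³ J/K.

P_n = kTB = 1.38×10⁻²³ × 290 × 4.91×10⁸ = 1.96×10⁻¹² W = 1.96 pW

1.96 pW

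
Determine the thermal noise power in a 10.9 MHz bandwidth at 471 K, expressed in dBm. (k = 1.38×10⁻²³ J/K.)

−101.5 dBm

P_n = kTB = 1.38×10⁻²³ × 471 × 1.09×10⁷ = 7.08×10⁻¹⁴ W
In dBm: 10 log₁₀(7.08×10⁻¹⁴ / 10⁻³) = −101.5 dBm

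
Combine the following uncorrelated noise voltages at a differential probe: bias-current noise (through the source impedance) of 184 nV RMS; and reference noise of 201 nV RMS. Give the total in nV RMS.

Uncorrelated sources add in power (mean-square): V_tot = √(ΣV_i²)
V_tot = √[(1.84×10⁻⁷)² + (2.01×10⁻⁷)²] = 2.73×10⁻⁷ V = 273 nV

273 nV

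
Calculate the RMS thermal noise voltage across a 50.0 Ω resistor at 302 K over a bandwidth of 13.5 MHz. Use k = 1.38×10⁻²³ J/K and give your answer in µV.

3.35 µV

V_n = √(4kTRB)
4kTRB = 4 × 1.38×10⁻²³ × 302 × 5.00×10¹ × 1.35×10⁷ = 1.13×10⁻¹¹ V²
V_n = √(1.13×10⁻¹¹) = 3.35×10⁻⁶ V = 3.35 µV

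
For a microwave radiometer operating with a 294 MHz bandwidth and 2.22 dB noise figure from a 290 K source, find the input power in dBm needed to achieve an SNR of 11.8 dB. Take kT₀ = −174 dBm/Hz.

Sensitivity = −174 + 10 log₁₀(B) + NF + SNR_min
= −174 + 84.68 + 2.22 + 11.8
= −75.30 dBm → −75.3 dBm

−75.3 dBm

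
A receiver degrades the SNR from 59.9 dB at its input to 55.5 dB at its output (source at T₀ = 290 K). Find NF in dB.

NF (dB) = SNR_in(dB) − SNR_out(dB) when the source is at T₀
NF = 59.9 − 55.5 = 4.4 dB

4.4 dB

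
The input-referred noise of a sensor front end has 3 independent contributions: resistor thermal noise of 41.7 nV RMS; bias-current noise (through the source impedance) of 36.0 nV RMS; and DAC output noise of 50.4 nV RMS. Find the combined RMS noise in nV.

Uncorrelated sources add in power (mean-square): V_tot = √(ΣV_i²)
V_tot = √[(4.17×10⁻⁸)² + (3.60×10⁻⁸)² + (5.04×10⁻⁸)²] = 7.47×10⁻⁸ V = 74.7 nV

74.7 nV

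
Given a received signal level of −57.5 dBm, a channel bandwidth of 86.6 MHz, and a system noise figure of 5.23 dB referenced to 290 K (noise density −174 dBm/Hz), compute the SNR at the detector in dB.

31.9 dB

Noise floor: N = −174 + 10 log₁₀(B) + NF
10 log₁₀(8.66×10⁷) = 79.38 dB
N = −174 + 79.38 + 5.23 = −89.39 dBm
SNR = P_sig − N = −57.5 − (−89.39) = 31.89 dB → 31.9 dB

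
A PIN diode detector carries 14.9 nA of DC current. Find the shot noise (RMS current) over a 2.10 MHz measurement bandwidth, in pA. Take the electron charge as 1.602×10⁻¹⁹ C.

I_n = √(2qI·B)
2qI·B = 2 × 1.602×10⁻¹⁹ × 1.49×10⁻⁸ × 2.10×10⁶ = 1.00×10⁻²⁰ A²
I_n = √(1.00×10⁻²⁰) = 1.00×10⁻¹⁰ A = 100 pA

100 pA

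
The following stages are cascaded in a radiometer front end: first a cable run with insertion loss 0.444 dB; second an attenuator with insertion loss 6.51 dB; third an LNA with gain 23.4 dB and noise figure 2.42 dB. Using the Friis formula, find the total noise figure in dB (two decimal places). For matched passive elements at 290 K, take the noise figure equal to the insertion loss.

9.37 dB

Convert to linear (a loss of L dB is a gain of −L dB): F_i = 10^(NF_i/10), G_i = 10^(G_i,dB/10)
  Stage 1: F_1 = 10^(0.444/10) = 1.108, G_1 = 10^(−0.444/10) = 0.9028
  Stage 2: F_2 = 10^(6.51/10) = 4.477, G_2 = 10^(−6.51/10) = 0.2234
  Stage 3: F_3 = 10^(2.42/10) = 1.746, G_3 = 10^(23.4/10) = 218.8
Friis cascade:
  F = 1.108 + (4.477 − 1)/0.9028 + (1.746 − 1)/0.2017 = 8.658
NF = 10 log₁₀(8.658) = 9.37 dB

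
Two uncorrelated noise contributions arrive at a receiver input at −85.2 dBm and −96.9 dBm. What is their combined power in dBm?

Convert to linear, add, convert back:
P₁ = 3.02×10⁻¹² W, P₂ = 2.04×10⁻¹³ W
P_tot = 3.22×10⁻¹² W → 10 log₁₀(P_tot / 10⁻³) = −84.9 dBm

−84.9 dBm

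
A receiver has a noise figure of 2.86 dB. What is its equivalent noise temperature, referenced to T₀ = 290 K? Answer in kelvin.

270 K

F = 10^(2.86/10) = 1.93197
T_e = (F − 1)·T₀ = (1.93197 − 1) × 290 = 270 K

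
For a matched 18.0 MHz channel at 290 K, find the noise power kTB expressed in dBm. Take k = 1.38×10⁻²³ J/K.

P_n = kTB = 1.38×10⁻²³ × 290 × 1.80×10⁷ = 7.20×10⁻¹⁴ W
In dBm: 10 log₁₀(7.20×10⁻¹⁴ / 10⁻³) = −101.4 dBm

−101.4 dBm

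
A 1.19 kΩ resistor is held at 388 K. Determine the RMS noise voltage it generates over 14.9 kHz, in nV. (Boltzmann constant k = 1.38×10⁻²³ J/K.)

V_n = √(4kTRB)
4kTRB = 4 × 1.38×10⁻²³ × 388 × 1.19×10³ × 1.49×10⁴ = 3.80×10⁻¹³ V²
V_n = √(3.80×10⁻¹³) = 6.16×10⁻⁷ V = 616 nV

616 nV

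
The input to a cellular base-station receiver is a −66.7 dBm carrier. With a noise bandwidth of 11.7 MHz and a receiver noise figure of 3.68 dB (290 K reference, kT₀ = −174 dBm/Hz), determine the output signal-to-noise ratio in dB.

32.9 dB

Noise floor: N = −174 + 10 log₁₀(B) + NF
10 log₁₀(1.17×10⁷) = 70.68 dB
N = −174 + 70.68 + 3.68 = −99.64 dBm
SNR = P_sig − N = −66.7 − (−99.64) = 32.94 dB → 32.9 dB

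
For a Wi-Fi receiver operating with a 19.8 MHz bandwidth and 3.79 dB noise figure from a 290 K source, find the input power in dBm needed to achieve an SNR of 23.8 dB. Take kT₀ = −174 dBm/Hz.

Sensitivity = −174 + 10 log₁₀(B) + NF + SNR_min
= −174 + 72.97 + 3.79 + 23.8
= −73.44 dBm → −73.4 dBm

−73.4 dBm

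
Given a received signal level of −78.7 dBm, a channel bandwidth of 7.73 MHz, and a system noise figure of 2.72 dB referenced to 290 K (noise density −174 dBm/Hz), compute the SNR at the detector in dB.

23.7 dB

Noise floor: N = −174 + 10 log₁₀(B) + NF
10 log₁₀(7.73×10⁶) = 68.88 dB
N = −174 + 68.88 + 2.72 = −102.40 dBm
SNR = P_sig − N = −78.7 − (−102.40) = 23.70 dB → 23.7 dB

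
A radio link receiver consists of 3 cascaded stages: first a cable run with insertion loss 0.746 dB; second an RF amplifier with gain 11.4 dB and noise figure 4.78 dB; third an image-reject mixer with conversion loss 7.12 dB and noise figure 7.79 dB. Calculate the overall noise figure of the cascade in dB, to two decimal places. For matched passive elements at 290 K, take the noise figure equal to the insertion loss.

6.02 dB

Convert to linear (a loss of L dB is a gain of −L dB): F_i = 10^(NF_i/10), G_i = 10^(G_i,dB/10)
  Stage 1: F_1 = 10^(0.746/10) = 1.187, G_1 = 10^(−0.746/10) = 0.8422
  Stage 2: F_2 = 10^(4.78/10) = 3.006, G_2 = 10^(11.4/10) = 13.80
  Stage 3: F_3 = 10^(7.79/10) = 6.012, G_3 = 10^(−7.12/10) = 0.1941
Friis cascade:
  F = 1.187 + (3.006 − 1)/0.8422 + (6.012 − 1)/11.63 = 4.001
NF = 10 log₁₀(4.001) = 6.02 dB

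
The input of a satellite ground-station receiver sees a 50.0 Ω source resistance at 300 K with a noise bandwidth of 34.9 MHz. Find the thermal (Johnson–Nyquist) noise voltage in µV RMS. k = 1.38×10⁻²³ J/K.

5.38 µV

V_n = √(4kTRB)
4kTRB = 4 × 1.38×10⁻²³ × 300 × 5.00×10¹ × 3.49×10⁷ = 2.89×10⁻¹¹ V²
V_n = √(2.89×10⁻¹¹) = 5.38×10⁻⁶ V = 5.38 µV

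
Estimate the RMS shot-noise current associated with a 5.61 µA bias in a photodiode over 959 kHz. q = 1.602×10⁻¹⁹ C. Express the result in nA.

I_n = √(2qI·B)
2qI·B = 2 × 1.602×10⁻¹⁹ × 5.61×10⁻⁶ × 9.59×10⁵ = 1.72×10⁻¹⁸ A²
I_n = √(1.72×10⁻¹⁸) = 1.31×10⁻⁹ A = 1.31 nA

1.31 nA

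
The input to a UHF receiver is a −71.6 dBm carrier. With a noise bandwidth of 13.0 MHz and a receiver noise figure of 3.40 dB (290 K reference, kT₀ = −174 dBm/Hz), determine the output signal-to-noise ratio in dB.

Noise floor: N = −174 + 10 log₁₀(B) + NF
10 log₁₀(1.30×10⁷) = 71.14 dB
N = −174 + 71.14 + 3.40 = −99.46 dBm
SNR = P_sig − N = −71.6 − (−99.46) = 27.86 dB → 27.9 dB

27.9 dB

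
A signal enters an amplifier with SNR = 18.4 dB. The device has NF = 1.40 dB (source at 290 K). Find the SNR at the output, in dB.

By definition F = SNR_in/SNR_out, so in dB: SNR_out = SNR_in − NF
SNR_out = 18.4 − 1.40 = 17.00 dB

17.00 dB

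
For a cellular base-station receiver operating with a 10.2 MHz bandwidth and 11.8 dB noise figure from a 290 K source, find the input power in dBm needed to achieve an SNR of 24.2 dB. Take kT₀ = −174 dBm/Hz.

Sensitivity = −174 + 10 log₁₀(B) + NF + SNR_min
= −174 + 70.09 + 11.8 + 24.2
= −67.91 dBm → −67.9 dBm

−67.9 dBm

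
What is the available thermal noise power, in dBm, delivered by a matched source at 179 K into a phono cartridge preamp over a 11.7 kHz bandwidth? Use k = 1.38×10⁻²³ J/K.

−135.4 dBm

P_n = kTB = 1.38×10⁻²³ × 179 × 1.17×10⁴ = 2.89×10⁻¹⁷ W
In dBm: 10 log₁₀(2.89×10⁻¹⁷ / 10⁻³) = −135.4 dBm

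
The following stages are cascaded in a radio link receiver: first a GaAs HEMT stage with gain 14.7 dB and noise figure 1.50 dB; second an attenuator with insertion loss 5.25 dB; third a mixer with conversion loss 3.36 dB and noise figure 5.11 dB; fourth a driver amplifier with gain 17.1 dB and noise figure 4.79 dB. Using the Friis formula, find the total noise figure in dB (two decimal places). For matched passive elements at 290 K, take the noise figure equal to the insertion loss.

Convert to linear (a loss of L dB is a gain of −L dB): F_i = 10^(NF_i/10), G_i = 10^(G_i,dB/10)
  Stage 1: F_1 = 10^(1.50/10) = 1.413, G_1 = 10^(14.7/10) = 29.51
  Stage 2: F_2 = 10^(5.25/10) = 3.350, G_2 = 10^(−5.25/10) = 0.2985
  Stage 3: F_3 = 10^(5.11/10) = 3.243, G_3 = 10^(−3.36/10) = 0.4613
  Stage 4: F_4 = 10^(4.79/10) = 3.013, G_4 = 10^(17.1/10) = 51.29
Friis cascade:
  F = 1.413 + (3.350 − 1)/29.51 + (3.243 − 1)/8.810 + (3.013 − 1)/4.064 = 2.242
NF = 10 log₁₀(2.242) = 3.51 dB

3.51 dB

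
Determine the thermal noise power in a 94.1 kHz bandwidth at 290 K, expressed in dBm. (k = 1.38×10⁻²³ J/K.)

P_n = kTB = 1.38×10⁻²³ × 290 × 9.41×10⁴ = 3.77×10⁻¹⁶ W
In dBm: 10 log₁₀(3.77×10⁻¹⁶ / 10⁻³) = −124.2 dBm

−124.2 dBm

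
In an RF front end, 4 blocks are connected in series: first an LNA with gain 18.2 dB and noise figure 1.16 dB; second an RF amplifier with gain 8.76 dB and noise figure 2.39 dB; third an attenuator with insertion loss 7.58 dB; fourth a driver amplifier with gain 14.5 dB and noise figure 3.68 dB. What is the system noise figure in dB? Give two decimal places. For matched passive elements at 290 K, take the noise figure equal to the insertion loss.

Convert to linear (a loss of L dB is a gain of −L dB): F_i = 10^(NF_i/10), G_i = 10^(G_i,dB/10)
  Stage 1: F_1 = 10^(1.16/10) = 1.306, G_1 = 10^(18.2/10) = 66.07
  Stage 2: F_2 = 10^(2.39/10) = 1.734, G_2 = 10^(8.76/10) = 7.516
  Stage 3: F_3 = 10^(7.58/10) = 5.728, G_3 = 10^(−7.58/10) = 0.1746
  Stage 4: F_4 = 10^(3.68/10) = 2.333, G_4 = 10^(14.5/10) = 28.18
Friis cascade:
  F = 1.306 + (1.734 − 1)/66.07 + (5.728 − 1)/496.6 + (2.333 − 1)/86.70 = 1.342
NF = 10 log₁₀(1.342) = 1.28 dB

1.28 dB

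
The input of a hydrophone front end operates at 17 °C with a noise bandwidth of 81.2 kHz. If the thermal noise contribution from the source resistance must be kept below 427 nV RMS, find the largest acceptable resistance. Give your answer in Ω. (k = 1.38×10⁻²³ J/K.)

T = 17 °C + 273.15 = 290.15 K
Johnson–Nyquist: V_n = √(4kTRB) ⇒ R = V_n² / (4kTB)
4kTB = 4 × 1.38×10⁻²³ × 290.15 × 8.12×10⁴ = 1.30×10⁻¹⁵
R = (4.27×10⁻⁷)² / 1.30×10⁻¹⁵ = 1.40×10² Ω = 140 Ω

140 Ω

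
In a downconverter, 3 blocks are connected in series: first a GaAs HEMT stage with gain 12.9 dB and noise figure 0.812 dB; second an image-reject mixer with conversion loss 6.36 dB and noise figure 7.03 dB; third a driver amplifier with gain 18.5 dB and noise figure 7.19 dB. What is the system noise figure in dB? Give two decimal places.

3.72 dB

Convert to linear (a loss of L dB is a gain of −L dB): F_i = 10^(NF_i/10), G_i = 10^(G_i,dB/10)
  Stage 1: F_1 = 10^(0.812/10) = 1.206, G_1 = 10^(12.9/10) = 19.50
  Stage 2: F_2 = 10^(7.03/10) = 5.047, G_2 = 10^(−6.36/10) = 0.2312
  Stage 3: F_3 = 10^(7.19/10) = 5.236, G_3 = 10^(18.5/10) = 70.79
Friis cascade:
  F = 1.206 + (5.047 − 1)/19.50 + (5.236 − 1)/4.508 = 2.353
NF = 10 log₁₀(2.353) = 3.72 dB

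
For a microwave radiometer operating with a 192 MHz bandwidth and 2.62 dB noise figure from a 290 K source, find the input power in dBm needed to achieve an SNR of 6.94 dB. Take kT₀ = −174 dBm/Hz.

−81.6 dBm

Sensitivity = −174 + 10 log₁₀(B) + NF + SNR_min
= −174 + 82.83 + 2.62 + 6.94
= −81.61 dBm → −81.6 dBm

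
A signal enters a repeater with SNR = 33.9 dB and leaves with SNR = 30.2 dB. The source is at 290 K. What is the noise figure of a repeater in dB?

3.7 dB

NF (dB) = SNR_in(dB) − SNR_out(dB) when the source is at T₀
NF = 33.9 − 30.2 = 3.7 dB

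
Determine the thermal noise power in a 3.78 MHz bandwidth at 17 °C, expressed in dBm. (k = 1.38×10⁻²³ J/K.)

T = 17 °C + 273.15 = 290.15 K
P_n = kTB = 1.38×10⁻²³ × 290.15 × 3.78×10⁶ = 1.51×10⁻¹⁴ W
In dBm: 10 log₁₀(1.51×10⁻¹⁴ / 10⁻³) = −108.2 dBm

−108.2 dBm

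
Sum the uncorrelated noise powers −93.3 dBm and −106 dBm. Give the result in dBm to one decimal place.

Convert to linear, add, convert back:
P₁ = 4.68×10⁻¹³ W, P₂ = 2.51×10⁻¹⁴ W
P_tot = 4.93×10⁻¹³ W → 10 log₁₀(P_tot / 10⁻³) = −93.1 dBm

−93.1 dBm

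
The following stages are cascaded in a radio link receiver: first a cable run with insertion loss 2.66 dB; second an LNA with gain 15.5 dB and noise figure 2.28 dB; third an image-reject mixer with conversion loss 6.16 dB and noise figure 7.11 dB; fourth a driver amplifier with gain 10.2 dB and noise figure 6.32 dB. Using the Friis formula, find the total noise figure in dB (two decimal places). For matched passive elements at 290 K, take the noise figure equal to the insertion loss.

Convert to linear (a loss of L dB is a gain of −L dB): F_i = 10^(NF_i/10), G_i = 10^(G_i,dB/10)
  Stage 1: F_1 = 10^(2.66/10) = 1.845, G_1 = 10^(−2.66/10) = 0.5420
  Stage 2: F_2 = 10^(2.28/10) = 1.690, G_2 = 10^(15.5/10) = 35.48
  Stage 3: F_3 = 10^(7.11/10) = 5.140, G_3 = 10^(−6.16/10) = 0.2421
  Stage 4: F_4 = 10^(6.32/10) = 4.285, G_4 = 10^(10.2/10) = 10.47
Friis cascade:
  F = 1.845 + (1.690 − 1)/0.5420 + (5.140 − 1)/19.23 + (4.285 − 1)/4.656 = 4.040
NF = 10 log₁₀(4.040) = 6.06 dB

6.06 dB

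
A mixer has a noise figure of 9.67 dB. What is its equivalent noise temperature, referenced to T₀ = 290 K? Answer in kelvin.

F = 10^(9.67/10) = 9.2683
T_e = (F − 1)·T₀ = (9.2683 − 1) × 290 = 2398 K

2398 K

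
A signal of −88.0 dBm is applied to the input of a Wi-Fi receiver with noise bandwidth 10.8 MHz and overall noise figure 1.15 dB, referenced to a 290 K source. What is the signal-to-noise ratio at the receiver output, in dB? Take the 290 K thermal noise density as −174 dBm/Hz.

14.5 dB

Noise floor: N = −174 + 10 log₁₀(B) + NF
10 log₁₀(1.08×10⁷) = 70.33 dB
N = −174 + 70.33 + 1.15 = −102.52 dBm
SNR = P_sig − N = −88.0 − (−102.52) = 14.52 dB → 14.5 dB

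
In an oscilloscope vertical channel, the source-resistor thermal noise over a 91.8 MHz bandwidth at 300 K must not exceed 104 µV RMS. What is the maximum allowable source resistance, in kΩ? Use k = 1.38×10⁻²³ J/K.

7.11 kΩ

Johnson–Nyquist: V_n = √(4kTRB) ⇒ R = V_n² / (4kTB)
4kTB = 4 × 1.38×10⁻²³ × 300 × 9.18×10⁷ = 1.52×10⁻¹²
R = (1.04×10⁻⁴)² / 1.52×10⁻¹² = 7.11×10³ Ω = 7.11 kΩ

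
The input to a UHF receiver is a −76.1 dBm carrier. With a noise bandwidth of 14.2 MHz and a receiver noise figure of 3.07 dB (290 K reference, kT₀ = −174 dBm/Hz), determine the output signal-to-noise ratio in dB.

Noise floor: N = −174 + 10 log₁₀(B) + NF
10 log₁₀(1.42×10⁷) = 71.52 dB
N = −174 + 71.52 + 3.07 = −99.41 dBm
SNR = P_sig − N = −76.1 − (−99.41) = 23.31 dB → 23.3 dB

23.3 dB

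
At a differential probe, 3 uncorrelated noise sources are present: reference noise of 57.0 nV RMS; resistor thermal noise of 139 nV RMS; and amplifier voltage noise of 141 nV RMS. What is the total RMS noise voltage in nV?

206 nV

Uncorrelated sources add in power (mean-square): V_tot = √(ΣV_i²)
V_tot = √[(5.70×10⁻⁸)² + (1.39×10⁻⁷)² + (1.41×10⁻⁷)²] = 2.06×10⁻⁷ V = 206 nV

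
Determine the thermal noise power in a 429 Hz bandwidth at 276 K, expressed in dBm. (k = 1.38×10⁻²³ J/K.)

P_n = kTB = 1.38×10⁻²³ × 276 × 4.29×10² = 1.63×10⁻¹⁸ W
In dBm: 10 log₁₀(1.63×10⁻¹⁸ / 10⁻³) = −147.9 dBm

−147.9 dBm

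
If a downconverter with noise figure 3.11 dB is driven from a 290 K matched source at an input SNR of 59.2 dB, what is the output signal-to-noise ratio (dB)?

By definition F = SNR_in/SNR_out, so in dB: SNR_out = SNR_in − NF
SNR_out = 59.2 − 3.11 = 56.09 dB

56.09 dB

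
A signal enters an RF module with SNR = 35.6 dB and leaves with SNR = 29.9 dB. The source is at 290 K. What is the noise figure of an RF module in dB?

5.7 dB

NF (dB) = SNR_in(dB) − SNR_out(dB) when the source is at T₀
NF = 35.6 − 29.9 = 5.7 dB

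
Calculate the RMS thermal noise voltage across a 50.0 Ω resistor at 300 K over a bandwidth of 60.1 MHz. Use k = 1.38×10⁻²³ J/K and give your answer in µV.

7.05 µV

V_n = √(4kTRB)
4kTRB = 4 × 1.38×10⁻²³ × 300 × 5.00×10¹ × 6.01×10⁷ = 4.98×10⁻¹¹ V²
V_n = √(4.98×10⁻¹¹) = 7.05×10⁻⁶ V = 7.05 µV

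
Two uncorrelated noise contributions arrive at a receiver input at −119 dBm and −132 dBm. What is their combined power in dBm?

−118.8 dBm

Convert to linear, add, convert back:
P₁ = 1.26×10⁻¹⁵ W, P₂ = 6.31×10⁻¹⁷ W
P_tot = 1.32×10⁻¹⁵ W → 10 log₁₀(P_tot / 10⁻³) = −118.8 dBm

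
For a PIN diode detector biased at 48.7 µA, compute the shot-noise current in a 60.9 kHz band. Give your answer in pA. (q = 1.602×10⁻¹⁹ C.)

I_n = √(2qI·B)
2qI·B = 2 × 1.602×10⁻¹⁹ × 4.87×10⁻⁵ × 6.09×10⁴ = 9.50×10⁻¹⁹ A²
I_n = √(9.50×10⁻¹⁹) = 9.75×10⁻¹⁰ A = 975 pA

975 pA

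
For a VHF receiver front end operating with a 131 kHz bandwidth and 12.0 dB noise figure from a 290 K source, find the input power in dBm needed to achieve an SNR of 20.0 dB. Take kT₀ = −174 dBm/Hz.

−90.8 dBm

Sensitivity = −174 + 10 log₁₀(B) + NF + SNR_min
= −174 + 51.17 + 12.0 + 20.0
= −90.83 dBm → −90.8 dBm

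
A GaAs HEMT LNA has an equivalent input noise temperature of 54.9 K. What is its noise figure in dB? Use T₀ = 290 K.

0.753 dB

F = 1 + T_e/T₀ = 1 + 54.9/290 = 1.18931
NF = 10 log₁₀(1.18931) = 0.753 dB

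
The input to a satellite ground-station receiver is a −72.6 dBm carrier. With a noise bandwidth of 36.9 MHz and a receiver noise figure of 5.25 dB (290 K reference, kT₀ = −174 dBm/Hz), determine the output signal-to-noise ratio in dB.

Noise floor: N = −174 + 10 log₁₀(B) + NF
10 log₁₀(3.69×10⁷) = 75.67 dB
N = −174 + 75.67 + 5.25 = −93.08 dBm
SNR = P_sig − N = −72.6 − (−93.08) = 20.48 dB → 20.5 dB

20.5 dB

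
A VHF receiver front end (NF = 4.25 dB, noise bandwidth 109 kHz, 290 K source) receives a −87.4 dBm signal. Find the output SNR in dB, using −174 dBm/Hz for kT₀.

32.0 dB

Noise floor: N = −174 + 10 log₁₀(B) + NF
10 log₁₀(1.09×10⁵) = 50.37 dB
N = −174 + 50.37 + 4.25 = −119.38 dBm
SNR = P_sig − N = −87.4 − (−119.38) = 31.98 dB → 32.0 dB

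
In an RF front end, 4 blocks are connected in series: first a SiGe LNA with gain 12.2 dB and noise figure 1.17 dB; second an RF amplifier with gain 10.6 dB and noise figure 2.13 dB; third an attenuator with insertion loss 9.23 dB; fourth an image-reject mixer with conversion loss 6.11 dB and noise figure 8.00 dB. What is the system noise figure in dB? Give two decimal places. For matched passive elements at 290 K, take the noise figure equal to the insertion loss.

Convert to linear (a loss of L dB is a gain of −L dB): F_i = 10^(NF_i/10), G_i = 10^(G_i,dB/10)
  Stage 1: F_1 = 10^(1.17/10) = 1.309, G_1 = 10^(12.2/10) = 16.60
  Stage 2: F_2 = 10^(2.13/10) = 1.633, G_2 = 10^(10.6/10) = 11.48
  Stage 3: F_3 = 10^(9.23/10) = 8.375, G_3 = 10^(−9.23/10) = 0.1194
  Stage 4: F_4 = 10^(8.00/10) = 6.310, G_4 = 10^(−6.11/10) = 0.2449
Friis cascade:
  F = 1.309 + (1.633 − 1)/16.60 + (8.375 − 1)/190.5 + (6.310 − 1)/22.75 = 1.619
NF = 10 log₁₀(1.619) = 2.09 dB

2.09 dB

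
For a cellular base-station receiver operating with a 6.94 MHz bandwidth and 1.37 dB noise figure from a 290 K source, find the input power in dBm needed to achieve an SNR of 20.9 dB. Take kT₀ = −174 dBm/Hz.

−83.3 dBm

Sensitivity = −174 + 10 log₁₀(B) + NF + SNR_min
= −174 + 68.41 + 1.37 + 20.9
= −83.32 dBm → −83.3 dBm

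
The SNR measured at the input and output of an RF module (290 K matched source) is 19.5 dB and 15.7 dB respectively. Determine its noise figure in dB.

NF (dB) = SNR_in(dB) − SNR_out(dB) when the source is at T₀
NF = 19.5 − 15.7 = 3.8 dB

3.8 dB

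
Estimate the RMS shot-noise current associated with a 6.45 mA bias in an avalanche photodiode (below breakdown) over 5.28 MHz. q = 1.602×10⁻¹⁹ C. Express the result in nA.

104 nA

I_n = √(2qI·B)
2qI·B = 2 × 1.602×10⁻¹⁹ × 6.45×10⁻³ × 5.28×10⁶ = 1.09×10⁻¹⁴ A²
I_n = √(1.09×10⁻¹⁴) = 1.04×10⁻⁷ A = 104 nA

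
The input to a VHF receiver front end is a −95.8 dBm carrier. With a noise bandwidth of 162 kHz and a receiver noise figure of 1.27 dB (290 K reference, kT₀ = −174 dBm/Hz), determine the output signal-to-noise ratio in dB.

Noise floor: N = −174 + 10 log₁₀(B) + NF
10 log₁₀(1.62×10⁵) = 52.1 dB
N = −174 + 52.1 + 1.27 = −120.63 dBm
SNR = P_sig − N = −95.8 − (−120.63) = 24.83 dB → 24.8 dB

24.8 dB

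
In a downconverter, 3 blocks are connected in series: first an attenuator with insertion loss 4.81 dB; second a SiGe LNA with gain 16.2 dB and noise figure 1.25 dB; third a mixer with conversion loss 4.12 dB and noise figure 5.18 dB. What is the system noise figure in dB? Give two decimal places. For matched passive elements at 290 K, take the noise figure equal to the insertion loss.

6.24 dB

Convert to linear (a loss of L dB is a gain of −L dB): F_i = 10^(NF_i/10), G_i = 10^(G_i,dB/10)
  Stage 1: F_1 = 10^(4.81/10) = 3.027, G_1 = 10^(−4.81/10) = 0.3304
  Stage 2: F_2 = 10^(1.25/10) = 1.334, G_2 = 10^(16.2/10) = 41.69
  Stage 3: F_3 = 10^(5.18/10) = 3.296, G_3 = 10^(−4.12/10) = 0.3873
Friis cascade:
  F = 3.027 + (1.334 − 1)/0.3304 + (3.296 − 1)/13.77 = 4.203
NF = 10 log₁₀(4.203) = 6.24 dB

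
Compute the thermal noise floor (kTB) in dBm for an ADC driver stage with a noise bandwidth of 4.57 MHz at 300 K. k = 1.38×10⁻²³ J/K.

−107.2 dBm

P_n = kTB = 1.38×10⁻²³ × 300 × 4.57×10⁶ = 1.89×10⁻¹⁴ W
In dBm: 10 log₁₀(1.89×10⁻¹⁴ / 10⁻³) = −107.2 dBm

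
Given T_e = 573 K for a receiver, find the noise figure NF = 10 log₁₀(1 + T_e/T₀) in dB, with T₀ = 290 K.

4.74 dB

F = 1 + T_e/T₀ = 1 + 573/290 = 2.97586
NF = 10 log₁₀(2.97586) = 4.74 dB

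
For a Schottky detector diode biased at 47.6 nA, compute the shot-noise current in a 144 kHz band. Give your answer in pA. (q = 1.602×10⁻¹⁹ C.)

I_n = √(2qI·B)
2qI·B = 2 × 1.602×10⁻¹⁹ × 4.76×10⁻⁸ × 1.44×10⁵ = 2.20×10⁻²¹ A²
I_n = √(2.20×10⁻²¹) = 4.69×10⁻¹¹ A = 46.9 pA

46.9 pA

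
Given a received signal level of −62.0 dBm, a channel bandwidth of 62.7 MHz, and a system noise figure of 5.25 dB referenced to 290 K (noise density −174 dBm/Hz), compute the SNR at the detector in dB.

28.8 dB

Noise floor: N = −174 + 10 log₁₀(B) + NF
10 log₁₀(6.27×10⁷) = 77.97 dB
N = −174 + 77.97 + 5.25 = −90.78 dBm
SNR = P_sig − N = −62.0 − (−90.78) = 28.78 dB → 28.8 dB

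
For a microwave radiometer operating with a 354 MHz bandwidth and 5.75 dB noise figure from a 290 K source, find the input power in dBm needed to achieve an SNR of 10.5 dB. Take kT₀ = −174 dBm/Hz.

Sensitivity = −174 + 10 log₁₀(B) + NF + SNR_min
= −174 + 85.49 + 5.75 + 10.5
= −72.26 dBm → −72.3 dBm

−72.3 dBm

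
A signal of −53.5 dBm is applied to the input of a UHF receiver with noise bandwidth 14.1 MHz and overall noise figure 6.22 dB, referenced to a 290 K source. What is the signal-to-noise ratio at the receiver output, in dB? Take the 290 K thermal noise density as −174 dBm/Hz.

Noise floor: N = −174 + 10 log₁₀(B) + NF
10 log₁₀(1.41×10⁷) = 71.49 dB
N = −174 + 71.49 + 6.22 = −96.29 dBm
SNR = P_sig − N = −53.5 − (−96.29) = 42.79 dB → 42.8 dB

42.8 dB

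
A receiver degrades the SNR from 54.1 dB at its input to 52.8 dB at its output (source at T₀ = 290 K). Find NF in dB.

1.3 dB

NF (dB) = SNR_in(dB) − SNR_out(dB) when the source is at T₀
NF = 54.1 − 52.8 = 1.3 dB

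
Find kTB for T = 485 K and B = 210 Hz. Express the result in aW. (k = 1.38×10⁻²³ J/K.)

1.41 aW

P_n = kTB = 1.38×10⁻²³ × 485 × 2.10×10² = 1.41×10⁻¹⁸ W = 1.41 aW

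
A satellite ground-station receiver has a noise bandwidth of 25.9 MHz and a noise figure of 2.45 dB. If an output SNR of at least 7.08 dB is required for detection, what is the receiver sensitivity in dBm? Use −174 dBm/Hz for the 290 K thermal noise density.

Sensitivity = −174 + 10 log₁₀(B) + NF + SNR_min
= −174 + 74.13 + 2.45 + 7.08
= −90.34 dBm → −90.3 dBm

−90.3 dBm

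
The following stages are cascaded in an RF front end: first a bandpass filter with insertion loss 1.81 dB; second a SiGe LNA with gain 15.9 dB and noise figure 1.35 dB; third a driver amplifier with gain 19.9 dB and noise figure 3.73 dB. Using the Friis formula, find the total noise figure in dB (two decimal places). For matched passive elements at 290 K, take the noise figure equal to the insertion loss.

3.27 dB

Convert to linear (a loss of L dB is a gain of −L dB): F_i = 10^(NF_i/10), G_i = 10^(G_i,dB/10)
  Stage 1: F_1 = 10^(1.81/10) = 1.517, G_1 = 10^(−1.81/10) = 0.6592
  Stage 2: F_2 = 10^(1.35/10) = 1.365, G_2 = 10^(15.9/10) = 38.90
  Stage 3: F_3 = 10^(3.73/10) = 2.360, G_3 = 10^(19.9/10) = 97.72
Friis cascade:
  F = 1.517 + (1.365 − 1)/0.6592 + (2.360 − 1)/25.64 = 2.123
NF = 10 log₁₀(2.123) = 3.27 dB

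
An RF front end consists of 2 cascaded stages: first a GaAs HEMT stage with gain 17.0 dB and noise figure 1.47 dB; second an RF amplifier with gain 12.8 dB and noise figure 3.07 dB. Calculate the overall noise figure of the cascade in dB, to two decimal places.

1.53 dB

Convert to linear (a loss of L dB is a gain of −L dB): F_i = 10^(NF_i/10), G_i = 10^(G_i,dB/10)
  Stage 1: F_1 = 10^(1.47/10) = 1.403, G_1 = 10^(17.0/10) = 50.12
  Stage 2: F_2 = 10^(3.07/10) = 2.028, G_2 = 10^(12.8/10) = 19.05
Friis cascade:
  F = 1.403 + (2.028 − 1)/50.12 = 1.423
NF = 10 log₁₀(1.423) = 1.53 dB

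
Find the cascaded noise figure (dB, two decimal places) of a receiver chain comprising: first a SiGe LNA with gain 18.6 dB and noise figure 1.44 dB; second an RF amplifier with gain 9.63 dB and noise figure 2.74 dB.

1.48 dB

Convert to linear (a loss of L dB is a gain of −L dB): F_i = 10^(NF_i/10), G_i = 10^(G_i,dB/10)
  Stage 1: F_1 = 10^(1.44/10) = 1.393, G_1 = 10^(18.6/10) = 72.44
  Stage 2: F_2 = 10^(2.74/10) = 1.879, G_2 = 10^(9.63/10) = 9.183
Friis cascade:
  F = 1.393 + (1.879 − 1)/72.44 = 1.405
NF = 10 log₁₀(1.405) = 1.48 dB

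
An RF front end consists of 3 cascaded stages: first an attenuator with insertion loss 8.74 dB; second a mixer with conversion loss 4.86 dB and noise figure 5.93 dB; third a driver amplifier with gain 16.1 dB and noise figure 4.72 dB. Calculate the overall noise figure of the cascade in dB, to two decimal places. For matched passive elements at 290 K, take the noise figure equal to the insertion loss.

18.71 dB

Convert to linear (a loss of L dB is a gain of −L dB): F_i = 10^(NF_i/10), G_i = 10^(G_i,dB/10)
  Stage 1: F_1 = 10^(8.74/10) = 7.482, G_1 = 10^(−8.74/10) = 0.1337
  Stage 2: F_2 = 10^(5.93/10) = 3.917, G_2 = 10^(−4.86/10) = 0.3266
  Stage 3: F_3 = 10^(4.72/10) = 2.965, G_3 = 10^(16.1/10) = 40.74
Friis cascade:
  F = 7.482 + (3.917 − 1)/0.1337 + (2.965 − 1)/0.04365 = 74.32
NF = 10 log₁₀(74.32) = 18.71 dB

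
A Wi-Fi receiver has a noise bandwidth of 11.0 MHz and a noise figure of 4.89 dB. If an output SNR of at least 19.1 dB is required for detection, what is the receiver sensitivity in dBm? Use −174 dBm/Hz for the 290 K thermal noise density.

−79.6 dBm

Sensitivity = −174 + 10 log₁₀(B) + NF + SNR_min
= −174 + 70.41 + 4.89 + 19.1
= −79.60 dBm → −79.6 dBm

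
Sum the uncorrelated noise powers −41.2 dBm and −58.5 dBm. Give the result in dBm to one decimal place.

−41.1 dBm

Convert to linear, add, convert back:
P₁ = 7.59×10⁻⁸ W, P₂ = 1.41×10⁻⁹ W
P_tot = 7.73×10⁻⁸ W → 10 log₁₀(P_tot / 10⁻³) = −41.1 dBm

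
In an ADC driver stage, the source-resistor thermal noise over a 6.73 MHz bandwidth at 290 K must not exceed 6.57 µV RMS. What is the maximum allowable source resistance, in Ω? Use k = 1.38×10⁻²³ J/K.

Johnson–Nyquist: V_n = √(4kTRB) ⇒ R = V_n² / (4kTB)
4kTB = 4 × 1.38×10⁻²³ × 290 × 6.73×10⁶ = 1.08×10⁻¹³
R = (6.57×10⁻⁶)² / 1.08×10⁻¹³ = 4.01×10² Ω = 401 Ω

401 Ω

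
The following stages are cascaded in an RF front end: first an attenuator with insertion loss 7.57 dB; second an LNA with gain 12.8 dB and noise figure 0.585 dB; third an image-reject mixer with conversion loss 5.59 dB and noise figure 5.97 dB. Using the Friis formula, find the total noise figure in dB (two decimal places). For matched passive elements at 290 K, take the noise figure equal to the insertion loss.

8.71 dB

Convert to linear (a loss of L dB is a gain of −L dB): F_i = 10^(NF_i/10), G_i = 10^(G_i,dB/10)
  Stage 1: F_1 = 10^(7.57/10) = 5.715, G_1 = 10^(−7.57/10) = 0.1750
  Stage 2: F_2 = 10^(0.585/10) = 1.144, G_2 = 10^(12.8/10) = 19.05
  Stage 3: F_3 = 10^(5.97/10) = 3.954, G_3 = 10^(−5.59/10) = 0.2761
Friis cascade:
  F = 5.715 + (1.144 − 1)/0.1750 + (3.954 − 1)/3.334 = 7.425
NF = 10 log₁₀(7.425) = 8.71 dB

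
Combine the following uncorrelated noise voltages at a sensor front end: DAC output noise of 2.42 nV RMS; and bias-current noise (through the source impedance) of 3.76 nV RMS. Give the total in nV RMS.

Uncorrelated sources add in power (mean-square): V_tot = √(ΣV_i²)
V_tot = √[(2.42×10⁻⁹)² + (3.76×10⁻⁹)²] = 4.47×10⁻⁹ V = 4.47 nV

4.47 nV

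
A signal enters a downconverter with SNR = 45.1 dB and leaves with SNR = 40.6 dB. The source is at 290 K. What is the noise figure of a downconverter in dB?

NF (dB) = SNR_in(dB) − SNR_out(dB) when the source is at T₀
NF = 45.1 − 40.6 = 4.5 dB

4.5 dB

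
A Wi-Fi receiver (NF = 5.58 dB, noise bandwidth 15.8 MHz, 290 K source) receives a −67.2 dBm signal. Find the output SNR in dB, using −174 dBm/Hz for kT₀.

29.2 dB

Noise floor: N = −174 + 10 log₁₀(B) + NF
10 log₁₀(1.58×10⁷) = 71.99 dB
N = −174 + 71.99 + 5.58 = −96.43 dBm
SNR = P_sig − N = −67.2 − (−96.43) = 29.23 dB → 29.2 dB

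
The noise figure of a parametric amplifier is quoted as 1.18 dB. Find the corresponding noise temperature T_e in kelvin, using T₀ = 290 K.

90.5 K

F = 10^(1.18/10) = 1.3122
T_e = (F − 1)·T₀ = (1.3122 − 1) × 290 = 90.5 K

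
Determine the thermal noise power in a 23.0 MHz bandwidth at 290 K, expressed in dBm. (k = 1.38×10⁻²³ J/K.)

P_n = kTB = 1.38×10⁻²³ × 290 × 2.30×10⁷ = 9.20×10⁻¹⁴ W
In dBm: 10 log₁₀(9.20×10⁻¹⁴ / 10⁻³) = −100.4 dBm

−100.4 dBm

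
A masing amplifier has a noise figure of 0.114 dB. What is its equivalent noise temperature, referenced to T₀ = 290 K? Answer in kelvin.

F = 10^(0.114/10) = 1.0266
T_e = (F − 1)·T₀ = (1.0266 − 1) × 290 = 7.71 K

7.71 K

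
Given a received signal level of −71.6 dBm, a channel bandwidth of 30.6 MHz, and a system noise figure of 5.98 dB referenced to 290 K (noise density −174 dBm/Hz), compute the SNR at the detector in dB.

21.6 dB

Noise floor: N = −174 + 10 log₁₀(B) + NF
10 log₁₀(3.06×10⁷) = 74.86 dB
N = −174 + 74.86 + 5.98 = −93.16 dBm
SNR = P_sig − N = −71.6 − (−93.16) = 21.56 dB → 21.6 dB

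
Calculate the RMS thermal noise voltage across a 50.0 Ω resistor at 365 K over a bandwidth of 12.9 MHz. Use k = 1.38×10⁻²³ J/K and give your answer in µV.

3.60 µV

V_n = √(4kTRB)
4kTRB = 4 × 1.38×10⁻²³ × 365 × 5.00×10¹ × 1.29×10⁷ = 1.30×10⁻¹¹ V²
V_n = √(1.30×10⁻¹¹) = 3.60×10⁻⁶ V = 3.60 µV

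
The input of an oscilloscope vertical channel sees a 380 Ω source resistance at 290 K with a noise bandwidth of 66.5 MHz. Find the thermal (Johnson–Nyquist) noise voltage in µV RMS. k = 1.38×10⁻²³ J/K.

V_n = √(4kTRB)
4kTRB = 4 × 1.38×10⁻²³ × 290 × 3.80×10² × 6.65×10⁷ = 4.05×10⁻¹⁰ V²
V_n = √(4.05×10⁻¹⁰) = 2.01×10⁻⁵ V = 20.1 µV

20.1 µV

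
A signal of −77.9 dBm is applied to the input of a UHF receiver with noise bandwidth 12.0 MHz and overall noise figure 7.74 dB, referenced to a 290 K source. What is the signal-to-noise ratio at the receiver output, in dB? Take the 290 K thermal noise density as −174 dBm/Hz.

17.6 dB

Noise floor: N = −174 + 10 log₁₀(B) + NF
10 log₁₀(1.20×10⁷) = 70.79 dB
N = −174 + 70.79 + 7.74 = −95.47 dBm
SNR = P_sig − N = −77.9 − (−95.47) = 17.57 dB → 17.6 dB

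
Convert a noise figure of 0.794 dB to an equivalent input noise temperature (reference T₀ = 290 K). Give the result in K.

58.2 K

F = 10^(0.794/10) = 1.2006
T_e = (F − 1)·T₀ = (1.2006 − 1) × 290 = 58.2 K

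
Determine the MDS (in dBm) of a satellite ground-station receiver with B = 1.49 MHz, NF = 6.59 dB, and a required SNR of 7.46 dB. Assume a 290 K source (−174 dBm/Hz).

−98.2 dBm

Sensitivity = −174 + 10 log₁₀(B) + NF + SNR_min
= −174 + 61.73 + 6.59 + 7.46
= −98.22 dBm → −98.2 dBm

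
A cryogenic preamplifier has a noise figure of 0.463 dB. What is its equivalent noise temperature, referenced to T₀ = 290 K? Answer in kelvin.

F = 10^(0.463/10) = 1.1125
T_e = (F − 1)·T₀ = (1.1125 − 1) × 290 = 32.6 K

32.6 K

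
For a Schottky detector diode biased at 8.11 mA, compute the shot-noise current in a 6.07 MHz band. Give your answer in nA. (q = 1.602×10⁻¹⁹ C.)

I_n = √(2qI·B)
2qI·B = 2 × 1.602×10⁻¹⁹ × 8.11×10⁻³ × 6.07×10⁶ = 1.58×10⁻¹⁴ A²
I_n = √(1.58×10⁻¹⁴) = 1.26×10⁻⁷ A = 126 nA

126 nA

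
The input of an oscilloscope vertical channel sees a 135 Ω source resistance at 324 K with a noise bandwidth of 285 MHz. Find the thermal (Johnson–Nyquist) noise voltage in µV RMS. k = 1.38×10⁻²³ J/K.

26.2 µV

V_n = √(4kTRB)
4kTRB = 4 × 1.38×10⁻²³ × 324 × 1.35×10² × 2.85×10⁸ = 6.88×10⁻¹⁰ V²
V_n = √(6.88×10⁻¹⁰) = 2.62×10⁻⁵ V = 26.2 µV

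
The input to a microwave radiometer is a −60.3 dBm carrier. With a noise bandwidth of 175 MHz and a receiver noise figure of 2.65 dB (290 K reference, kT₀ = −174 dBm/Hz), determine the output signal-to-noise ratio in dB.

28.6 dB

Noise floor: N = −174 + 10 log₁₀(B) + NF
10 log₁₀(1.75×10⁸) = 82.43 dB
N = −174 + 82.43 + 2.65 = −88.92 dBm
SNR = P_sig − N = −60.3 − (−88.92) = 28.62 dB → 28.6 dB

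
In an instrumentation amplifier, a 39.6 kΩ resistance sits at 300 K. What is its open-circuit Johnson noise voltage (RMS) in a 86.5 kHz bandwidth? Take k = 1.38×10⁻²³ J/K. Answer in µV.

V_n = √(4kTRB)
4kTRB = 4 × 1.38×10⁻²³ × 300 × 3.96×10⁴ × 8.65×10⁴ = 5.67×10⁻¹¹ V²
V_n = √(5.67×10⁻¹¹) = 7.53×10⁻⁶ V = 7.53 µV

7.53 µV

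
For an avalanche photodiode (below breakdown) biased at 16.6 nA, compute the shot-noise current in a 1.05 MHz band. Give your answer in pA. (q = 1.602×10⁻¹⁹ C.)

I_n = √(2qI·B)
2qI·B = 2 × 1.602×10⁻¹⁹ × 1.66×10⁻⁸ × 1.05×10⁶ = 5.58×10⁻²¹ A²
I_n = √(5.58×10⁻²¹) = 7.47×10⁻¹¹ A = 74.7 pA

74.7 pA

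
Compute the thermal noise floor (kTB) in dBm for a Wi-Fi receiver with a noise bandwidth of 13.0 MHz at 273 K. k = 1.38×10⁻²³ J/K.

−103.1 dBm

P_n = kTB = 1.38×10⁻²³ × 273 × 1.30×10⁷ = 4.90×10⁻¹⁴ W
In dBm: 10 log₁₀(4.90×10⁻¹⁴ / 10⁻³) = −103.1 dBm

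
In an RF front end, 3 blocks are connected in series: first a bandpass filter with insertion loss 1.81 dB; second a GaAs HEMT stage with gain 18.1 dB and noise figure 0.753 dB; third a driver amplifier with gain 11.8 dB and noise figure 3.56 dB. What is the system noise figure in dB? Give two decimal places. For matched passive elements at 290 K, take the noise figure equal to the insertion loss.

2.63 dB

Convert to linear (a loss of L dB is a gain of −L dB): F_i = 10^(NF_i/10), G_i = 10^(G_i,dB/10)
  Stage 1: F_1 = 10^(1.81/10) = 1.517, G_1 = 10^(−1.81/10) = 0.6592
  Stage 2: F_2 = 10^(0.753/10) = 1.189, G_2 = 10^(18.1/10) = 64.57
  Stage 3: F_3 = 10^(3.56/10) = 2.270, G_3 = 10^(11.8/10) = 15.14
Friis cascade:
  F = 1.517 + (1.189 − 1)/0.6592 + (2.270 − 1)/42.56 = 1.834
NF = 10 log₁₀(1.834) = 2.63 dB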